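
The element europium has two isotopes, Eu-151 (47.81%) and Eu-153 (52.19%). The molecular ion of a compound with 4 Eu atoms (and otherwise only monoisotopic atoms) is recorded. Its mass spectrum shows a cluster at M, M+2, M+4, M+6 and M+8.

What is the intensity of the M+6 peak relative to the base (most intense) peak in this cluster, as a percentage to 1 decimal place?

Term probabilities: M 0.0522, M+2 0.2281, M+4 0.3736, M+6 0.2719, M+8 0.0742. Base peak = M+4.
P(M+4) = C(4,2) × 0.4781^2 × 0.5219^2 = 6 × 0.22857961 × 0.27237961 = 0.373563 (base)
P(M+6) = C(4,3) × 0.4781^1 × 0.5219^3 = 4 × 0.4781 × 0.14215492 = 0.271857
Relative intensity = 0.271857 / 0.373563 × 100 = 72.8

72.8%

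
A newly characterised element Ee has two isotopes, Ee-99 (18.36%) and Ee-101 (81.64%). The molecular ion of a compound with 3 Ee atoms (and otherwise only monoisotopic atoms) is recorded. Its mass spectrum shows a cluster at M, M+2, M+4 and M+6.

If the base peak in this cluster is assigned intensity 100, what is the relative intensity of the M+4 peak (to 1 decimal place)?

67.5

Binomial terms of (0.1836 + 0.8164)^3: M 0.0062, M+2 0.0826, M+4 0.3671, M+6 0.5441 → M+6 is the base peak.
P(M+6) = C(3,3) × 0.1836^0 × 0.8164^3 = 1 × 1.0000 × 0.54413791 = 0.544138 (base)
P(M+4) = C(3,2) × 0.1836^1 × 0.8164^2 = 3 × 0.1836 × 0.66650896 = 0.367113
Relative intensity = 0.367113 / 0.544138 × 100 = 67.5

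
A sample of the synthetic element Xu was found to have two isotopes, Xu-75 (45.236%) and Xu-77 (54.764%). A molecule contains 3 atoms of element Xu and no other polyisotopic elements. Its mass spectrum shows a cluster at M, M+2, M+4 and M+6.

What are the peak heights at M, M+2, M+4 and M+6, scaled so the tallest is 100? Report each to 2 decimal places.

Each Xu atom is independently Xu-75 (p = 0.45236) or Xu-77 (q = 0.54764); the cluster is the binomial expansion (p + q)^3.
P(M) = 0.45236^3 = 0.092566
P(M+2) = 3 × 0.45236^2 × 0.54764^1 = 0.336190
P(M+4) = 3 × 0.45236^1 × 0.54764^2 = 0.407001
P(M+6) = 0.54764^3 = 0.164242
The M+4 peak is largest (0.407001); scaling to 100 gives 22.74 : 82.60 : 100.00 : 40.35.

22.74 : 82.60 : 100.00 : 40.35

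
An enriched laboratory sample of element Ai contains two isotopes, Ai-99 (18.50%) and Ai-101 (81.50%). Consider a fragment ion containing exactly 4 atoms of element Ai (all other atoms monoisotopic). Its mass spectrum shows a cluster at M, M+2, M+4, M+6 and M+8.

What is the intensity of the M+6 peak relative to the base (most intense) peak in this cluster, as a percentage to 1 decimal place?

(0.1850 + 0.8150)^4 gives M 0.0012, M+2 0.0206, M+4 0.1364, M+6 0.4006, M+8 0.4412; the largest is M+8.
P(M+8) = C(4,4) × 0.1850^0 × 0.8150^4 = 1 × 1.0000 × 0.44119485 = 0.441195 (base)
P(M+6) = C(4,3) × 0.1850^1 × 0.8150^3 = 4 × 0.1850 × 0.54134337 = 0.400594
Relative intensity = 0.400594 / 0.441195 × 100 = 90.8

90.8%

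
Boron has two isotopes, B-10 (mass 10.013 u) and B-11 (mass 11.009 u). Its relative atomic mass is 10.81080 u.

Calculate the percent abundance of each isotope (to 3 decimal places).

With x = fraction of B-10 (so B-11 is 1 − x):
10.013·x + 11.009·(1 − x) = 10.81080
(10.013 − 11.009)·x = 10.81080 − 11.009
x = -0.19820 / -0.996 = 0.19900 → 19.900% B-10, 80.100% B-11.

B-10: 19.900%, B-11: 80.100%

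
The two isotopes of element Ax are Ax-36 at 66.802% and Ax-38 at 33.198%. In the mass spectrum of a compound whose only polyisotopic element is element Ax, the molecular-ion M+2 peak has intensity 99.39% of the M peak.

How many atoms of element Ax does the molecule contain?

With n Ax atoms, P(M+2)/P(M) = C(n,1)·p^(n−1)q / p^n = n·q/p = n · 0.33198/0.66802.
n = 0.9939 × 0.66802/0.33198 = 2.00 ≈ 2

2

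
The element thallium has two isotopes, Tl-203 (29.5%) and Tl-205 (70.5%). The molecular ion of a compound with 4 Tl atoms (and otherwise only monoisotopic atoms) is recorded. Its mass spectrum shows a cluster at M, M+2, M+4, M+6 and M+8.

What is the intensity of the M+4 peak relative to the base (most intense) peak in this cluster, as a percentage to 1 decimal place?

(0.295 + 0.705)^4 gives M 0.0076, M+2 0.0724, M+4 0.2595, M+6 0.4135, M+8 0.2470; the largest is M+6.
P(M+6) = C(4,3) × 0.295^1 × 0.705^3 = 4 × 0.2950 × 0.35040263 = 0.413475 (base)
P(M+4) = C(4,2) × 0.295^2 × 0.705^2 = 6 × 0.087025 × 0.497025 = 0.259522
Relative intensity = 0.259522 / 0.413475 × 100 = 62.8

62.8%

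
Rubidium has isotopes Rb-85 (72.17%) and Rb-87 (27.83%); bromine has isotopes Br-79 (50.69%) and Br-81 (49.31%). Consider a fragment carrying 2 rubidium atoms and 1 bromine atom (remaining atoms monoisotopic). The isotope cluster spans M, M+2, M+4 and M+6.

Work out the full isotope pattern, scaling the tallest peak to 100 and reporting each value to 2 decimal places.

Rubidium pattern (n=2): 0.52085089 : 0.40169822 : 0.07745089
Bromine pattern (n=1): 0.5069 : 0.4931
Convolve the two distributions (both contribute in 2-u steps):
  M: 0.52085089×0.5069 = 0.264019
  M+2: 0.52085089×0.4931 + 0.40169822×0.5069 = 0.460452
  M+4: 0.40169822×0.4931 + 0.07745089×0.5069 = 0.237337
  M+6: 0.07745089×0.4931 = 0.038191
Scale to base peak (0.460452) = 100: 57.34 : 100.00 : 51.54 : 8.29

57.34 : 100.00 : 51.54 : 8.29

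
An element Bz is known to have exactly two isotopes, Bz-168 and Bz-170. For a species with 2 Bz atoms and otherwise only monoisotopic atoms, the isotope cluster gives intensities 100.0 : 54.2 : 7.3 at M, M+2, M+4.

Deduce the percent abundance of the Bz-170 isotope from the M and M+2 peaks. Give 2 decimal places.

21.32%

Write p for the Bz-168 fraction. I(M+2)/I(M) = [C(2,1)·p^1·(1−p)] / p^2 = 2·(1−p)/p = 54.2/100.0 = 0.5420
(1−p)/p = 0.5420/2 = 0.2710  ⇒  p = 1/(1 + 0.2710) = 0.7868
Bz-168: 78.68%, Bz-170: 21.32%.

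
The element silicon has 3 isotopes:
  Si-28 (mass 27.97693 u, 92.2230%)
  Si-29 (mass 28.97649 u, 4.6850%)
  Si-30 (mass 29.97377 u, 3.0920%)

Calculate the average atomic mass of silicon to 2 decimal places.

28.09 u

Average mass = Σ (abundance × isotope mass) = 0.922230 × 27.97693 + 0.046850 × 28.97649 + 0.030920 × 29.97377
= 25.801164 + 1.357549 + 0.926789 = 28.085502 u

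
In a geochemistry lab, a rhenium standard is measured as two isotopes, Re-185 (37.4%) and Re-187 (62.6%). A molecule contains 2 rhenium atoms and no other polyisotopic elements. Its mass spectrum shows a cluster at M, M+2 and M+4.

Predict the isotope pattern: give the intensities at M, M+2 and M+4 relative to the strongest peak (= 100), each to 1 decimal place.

The 2 Re atoms are independent, so intensities follow the terms of (0.374 + 0.626)^2.
P(M) = 0.374^2 = 0.139876
P(M+2) = 2 × 0.374^1 × 0.626^1 = 0.468248
P(M+4) = 0.626^2 = 0.391876
The M+2 peak is largest (0.468248); scaling to 100 gives 29.9 : 100.0 : 83.7.

29.9 : 100.0 : 83.7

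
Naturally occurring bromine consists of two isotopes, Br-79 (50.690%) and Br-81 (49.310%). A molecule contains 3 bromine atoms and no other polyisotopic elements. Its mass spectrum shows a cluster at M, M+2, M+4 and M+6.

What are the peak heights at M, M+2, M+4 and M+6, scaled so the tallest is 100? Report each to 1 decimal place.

34.3 : 100.0 : 97.3 : 31.5

Expanding (0.50690 + 0.49310)^3:
P(M) = 0.50690^3 = 0.130247
P(M+2) = 3 × 0.50690^2 × 0.49310^1 = 0.380103
P(M+4) = 3 × 0.50690^1 × 0.49310^2 = 0.369755
P(M+6) = 0.49310^3 = 0.119896
The M+2 peak is largest (0.380103); scaling to 100 gives 34.3 : 100.0 : 97.3 : 31.5.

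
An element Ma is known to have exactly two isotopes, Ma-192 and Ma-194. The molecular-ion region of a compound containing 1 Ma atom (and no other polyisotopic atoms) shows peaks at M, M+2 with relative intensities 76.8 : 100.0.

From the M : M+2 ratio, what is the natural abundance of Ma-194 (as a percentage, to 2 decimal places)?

Write p for the Ma-192 fraction. I(M+2)/I(M) = [C(1,1)·p^0·(1−p)] / p^1 = 1·(1−p)/p = 100.0/76.8 = 1.3021
(1−p)/p = 1.3021/1 = 1.3021  ⇒  p = 1/(1 + 1.3021) = 0.4344
Ma-192: 43.44%, Ma-194: 56.56%.

56.56%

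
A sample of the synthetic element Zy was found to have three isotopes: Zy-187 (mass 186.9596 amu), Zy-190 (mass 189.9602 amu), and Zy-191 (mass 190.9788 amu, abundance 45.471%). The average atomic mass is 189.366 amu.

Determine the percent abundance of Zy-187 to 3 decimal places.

Let x and y be the fractions of Zy-187 and Zy-190. Then x + y = 1 − 0.45471 = 0.54529 and 186.9596x + 189.9602y = 189.366 − 0.45471×190.9788 = 102.526029852.
Substituting: 186.9596x + 189.9602(0.54529 − x) = 102.526029852
(186.9596 − 189.9602)x = -1.057367606  ⇒  x = 0.35239, y = 0.19290
Zy-187: 35.239%, Zy-190: 19.290%.

35.239%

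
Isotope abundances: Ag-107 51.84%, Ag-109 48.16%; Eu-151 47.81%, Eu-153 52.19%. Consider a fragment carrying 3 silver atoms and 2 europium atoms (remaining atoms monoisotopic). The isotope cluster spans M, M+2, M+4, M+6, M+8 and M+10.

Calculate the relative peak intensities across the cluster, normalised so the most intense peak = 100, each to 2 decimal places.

10.14 : 50.38 : 100.00 : 99.09 : 49.02 : 9.68

Silver pattern (n=3): 0.13931407 : 0.38827347 : 0.36071085 : 0.11170161
Europium pattern (n=2): 0.22857961 : 0.49904078 : 0.27237961
Convolve the two distributions (both contribute in 2-u steps):
  M: 0.13931407×0.22857961 = 0.031844
  M+2: 0.13931407×0.49904078 + 0.38827347×0.22857961 = 0.158275
  M+4: 0.13931407×0.27237961 + 0.38827347×0.49904078 + 0.36071085×0.22857961 = 0.314162
  M+6: 0.38827347×0.27237961 + 0.36071085×0.49904078 + 0.11170161×0.22857961 = 0.311300
  M+8: 0.36071085×0.27237961 + 0.11170161×0.49904078 = 0.153994
  M+10: 0.11170161×0.27237961 = 0.030425
Scale to base peak (0.314162) = 100: 10.14 : 50.38 : 100.00 : 99.09 : 49.02 : 9.68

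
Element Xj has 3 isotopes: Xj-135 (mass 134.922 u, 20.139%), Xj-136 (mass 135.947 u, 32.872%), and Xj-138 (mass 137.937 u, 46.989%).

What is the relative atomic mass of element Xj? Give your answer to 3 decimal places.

136.676 u

Ar = Σ fᵢ·mᵢ = 0.20139 × 134.922 + 0.32872 × 135.947 + 0.46989 × 137.937
= 27.1719 + 44.6885 + 64.8152 = 136.6756 u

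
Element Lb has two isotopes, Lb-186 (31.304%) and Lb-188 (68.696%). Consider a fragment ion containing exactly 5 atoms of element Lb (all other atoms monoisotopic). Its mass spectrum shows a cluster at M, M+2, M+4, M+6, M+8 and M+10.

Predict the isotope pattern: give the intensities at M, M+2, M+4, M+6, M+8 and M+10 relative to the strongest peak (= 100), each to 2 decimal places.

0.86 : 9.46 : 41.53 : 91.14 : 100.00 : 43.89

Expanding (0.31304 + 0.68696)^5:
P(M) = 0.31304^5 = 0.003006
P(M+2) = 5 × 0.31304^4 × 0.68696^1 = 0.032984
P(M+4) = 10 × 0.31304^3 × 0.68696^2 = 0.144765
P(M+6) = 10 × 0.31304^2 × 0.68696^3 = 0.317683
P(M+8) = 5 × 0.31304^1 × 0.68696^4 = 0.348575
P(M+10) = 0.68696^5 = 0.152988
The M+8 peak is largest (0.348575); scaling to 100 gives 0.86 : 9.46 : 41.53 : 91.14 : 100.00 : 43.89.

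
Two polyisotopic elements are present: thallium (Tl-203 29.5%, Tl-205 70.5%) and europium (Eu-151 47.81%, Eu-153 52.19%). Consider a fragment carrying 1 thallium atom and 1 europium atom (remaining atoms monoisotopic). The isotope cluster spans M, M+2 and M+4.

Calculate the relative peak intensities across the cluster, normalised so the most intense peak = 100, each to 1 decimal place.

Thallium pattern (n=1): 0.2950 : 0.7050
Europium pattern (n=1): 0.4781 : 0.5219
Convolve the two distributions (both contribute in 2-u steps):
  M: 0.2950×0.4781 = 0.141040
  M+2: 0.2950×0.5219 + 0.7050×0.4781 = 0.491021
  M+4: 0.7050×0.5219 = 0.367940
Scale to base peak (0.491021) = 100: 28.7 : 100.0 : 74.9

28.7 : 100.0 : 74.9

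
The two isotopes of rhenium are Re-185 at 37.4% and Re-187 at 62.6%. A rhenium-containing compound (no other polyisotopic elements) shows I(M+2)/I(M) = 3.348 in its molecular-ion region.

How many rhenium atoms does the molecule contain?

2

With n Re atoms, P(M+2)/P(M) = C(n,1)·p^(n−1)q / p^n = n·q/p = n · 0.626/0.374.
n = 3.348 × 0.374/0.626 = 2.00 ≈ 2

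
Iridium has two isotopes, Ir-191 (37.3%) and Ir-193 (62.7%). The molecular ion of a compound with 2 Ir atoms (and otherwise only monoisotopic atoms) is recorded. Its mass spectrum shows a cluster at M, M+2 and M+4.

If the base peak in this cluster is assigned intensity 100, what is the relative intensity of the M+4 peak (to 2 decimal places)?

84.05

Term probabilities: M 0.1391, M+2 0.4677, M+4 0.3931. Base peak = M+2.
P(M+2) = C(2,1) × 0.373^1 × 0.627^1 = 2 × 0.3730 × 0.6270 = 0.467742 (base)
P(M+4) = C(2,2) × 0.373^0 × 0.627^2 = 1 × 1.0000 × 0.393129 = 0.393129
Relative intensity = 0.393129 / 0.467742 × 100 = 84.05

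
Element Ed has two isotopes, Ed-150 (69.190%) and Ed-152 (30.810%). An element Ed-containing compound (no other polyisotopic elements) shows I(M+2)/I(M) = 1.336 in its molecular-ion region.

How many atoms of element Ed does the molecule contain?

The M+2/M ratio from n Ed atoms is n · q/p = n · 0.30810/0.69190.
n = 1.336 × 0.69190/0.30810 = 3.00 ≈ 3

3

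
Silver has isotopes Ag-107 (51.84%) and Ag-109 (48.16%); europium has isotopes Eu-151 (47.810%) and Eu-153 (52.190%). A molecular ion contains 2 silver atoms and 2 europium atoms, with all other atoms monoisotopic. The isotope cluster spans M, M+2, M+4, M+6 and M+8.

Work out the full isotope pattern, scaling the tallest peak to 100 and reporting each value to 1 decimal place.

16.4 : 66.1 : 100.0 : 67.1 : 16.8

Silver pattern (n=2): 0.26873856 : 0.49932288 : 0.23193856
Europium pattern (n=2): 0.22857961 : 0.49904078 : 0.27237961
Convolve the two distributions (both contribute in 2-u steps):
  M: 0.26873856×0.22857961 = 0.061428
  M+2: 0.26873856×0.49904078 + 0.49932288×0.22857961 = 0.248247
  M+4: 0.26873856×0.27237961 + 0.49932288×0.49904078 + 0.23193856×0.22857961 = 0.375398
  M+6: 0.49932288×0.27237961 + 0.23193856×0.49904078 = 0.251752
  M+8: 0.23193856×0.27237961 = 0.063175
Scale to base peak (0.375398) = 100: 16.4 : 66.1 : 100.0 : 67.1 : 16.8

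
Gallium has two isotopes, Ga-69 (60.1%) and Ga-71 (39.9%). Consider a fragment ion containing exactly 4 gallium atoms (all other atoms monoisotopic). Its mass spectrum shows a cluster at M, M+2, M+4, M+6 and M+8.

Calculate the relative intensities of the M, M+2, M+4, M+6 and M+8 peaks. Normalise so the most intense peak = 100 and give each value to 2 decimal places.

37.66 : 100.00 : 99.58 : 44.08 : 7.32

The 4 Ga atoms are independent, so intensities follow the terms of (0.601 + 0.399)^4.
P(M) = 0.601^4 = 0.130466
P(M+2) = 4 × 0.601^3 × 0.399^1 = 0.346463
P(M+4) = 6 × 0.601^2 × 0.399^2 = 0.345021
P(M+6) = 4 × 0.601^1 × 0.399^3 = 0.152705
P(M+8) = 0.399^4 = 0.025345
The M+2 peak is largest (0.346463); scaling to 100 gives 37.66 : 100.00 : 99.58 : 44.08 : 7.32.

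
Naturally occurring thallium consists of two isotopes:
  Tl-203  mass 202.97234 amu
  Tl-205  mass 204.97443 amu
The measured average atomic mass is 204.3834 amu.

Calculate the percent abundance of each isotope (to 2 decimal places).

Writing the weighted mean with unknown fraction x of Tl-203:
202.97234·x + 204.97443·(1 − x) = 204.3834
(202.97234 − 204.97443)·x = 204.3834 − 204.97443
x = -0.59103 / -2.00209 = 0.29521 → 29.52% Tl-203, 70.48% Tl-205.

Tl-203: 29.52%, Tl-205: 70.48%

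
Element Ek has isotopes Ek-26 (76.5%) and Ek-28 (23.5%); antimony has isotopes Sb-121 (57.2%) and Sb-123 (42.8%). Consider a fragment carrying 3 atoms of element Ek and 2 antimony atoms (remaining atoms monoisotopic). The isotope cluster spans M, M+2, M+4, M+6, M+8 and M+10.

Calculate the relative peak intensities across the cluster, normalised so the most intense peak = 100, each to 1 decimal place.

Element Ek pattern (n=3): 0.44769713 : 0.41258363 : 0.12674137 : 0.01297787
Antimony pattern (n=2): 0.327184 : 0.489632 : 0.183184
Convolve the two distributions (both contribute in 2-u steps):
  M: 0.44769713×0.327184 = 0.146479
  M+2: 0.44769713×0.489632 + 0.41258363×0.327184 = 0.354198
  M+4: 0.44769713×0.183184 + 0.41258363×0.489632 + 0.12674137×0.327184 = 0.325493
  M+6: 0.41258363×0.183184 + 0.12674137×0.489632 + 0.01297787×0.327184 = 0.141882
  M+8: 0.12674137×0.183184 + 0.01297787×0.489632 = 0.029571
  M+10: 0.01297787×0.183184 = 0.002377
Scale to base peak (0.354198) = 100: 41.4 : 100.0 : 91.9 : 40.1 : 8.3 : 0.7

41.4 : 100.0 : 91.9 : 40.1 : 8.3 : 0.7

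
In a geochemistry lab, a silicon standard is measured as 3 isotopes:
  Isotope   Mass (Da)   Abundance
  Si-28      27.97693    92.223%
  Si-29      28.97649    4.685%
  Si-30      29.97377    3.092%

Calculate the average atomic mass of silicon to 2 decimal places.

28.09 Da

Ar = Σ fᵢ·mᵢ = 0.92223 × 27.97693 + 0.04685 × 28.97649 + 0.03092 × 29.97377
= 25.801164 + 1.357549 + 0.926789 = 28.085502 Da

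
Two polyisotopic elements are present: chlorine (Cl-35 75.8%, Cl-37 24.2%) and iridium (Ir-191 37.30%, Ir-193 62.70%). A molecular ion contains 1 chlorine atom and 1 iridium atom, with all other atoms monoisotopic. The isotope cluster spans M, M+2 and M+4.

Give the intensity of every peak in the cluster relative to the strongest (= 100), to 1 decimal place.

Chlorine pattern (n=1): 0.7580 : 0.2420
Iridium pattern (n=1): 0.3730 : 0.6270
Convolve the two distributions (both contribute in 2-u steps):
  M: 0.7580×0.3730 = 0.282734
  M+2: 0.7580×0.6270 + 0.2420×0.3730 = 0.565532
  M+4: 0.2420×0.6270 = 0.151734
Scale to base peak (0.565532) = 100: 50.0 : 100.0 : 26.8

50.0 : 100.0 : 26.8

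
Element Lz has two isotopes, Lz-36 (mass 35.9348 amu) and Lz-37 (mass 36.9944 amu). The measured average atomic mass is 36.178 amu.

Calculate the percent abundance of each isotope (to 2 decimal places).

Writing the weighted mean with unknown fraction x of Lz-36:
35.9348·x + 36.9944·(1 − x) = 36.178
(35.9348 − 36.9944)·x = 36.178 − 36.9944
x = -0.8164 / -1.0596 = 0.77048 → 77.05% Lz-36, 22.95% Lz-37.

Lz-36: 77.05%, Lz-37: 22.95%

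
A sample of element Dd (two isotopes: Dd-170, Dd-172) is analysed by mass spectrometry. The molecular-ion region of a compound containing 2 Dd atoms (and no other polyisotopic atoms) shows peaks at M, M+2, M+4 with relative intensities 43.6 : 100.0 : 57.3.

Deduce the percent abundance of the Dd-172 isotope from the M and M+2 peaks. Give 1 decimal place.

Write p for the Dd-170 fraction. I(M+2)/I(M) = [C(2,1)·p^1·(1−p)] / p^2 = 2·(1−p)/p = 100.0/43.6 = 2.2936
(1−p)/p = 2.2936/2 = 1.1468  ⇒  p = 1/(1 + 1.1468) = 0.4658
Dd-170: 46.6%, Dd-172: 53.4%.

53.4%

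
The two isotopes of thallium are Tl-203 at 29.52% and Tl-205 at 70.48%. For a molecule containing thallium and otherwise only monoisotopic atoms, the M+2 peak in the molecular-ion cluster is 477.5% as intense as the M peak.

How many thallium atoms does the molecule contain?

With n Tl atoms, P(M+2)/P(M) = C(n,1)·p^(n−1)q / p^n = n·q/p = n · 0.7048/0.2952.
n = 4.775 × 0.2952/0.7048 = 2.00 ≈ 2

2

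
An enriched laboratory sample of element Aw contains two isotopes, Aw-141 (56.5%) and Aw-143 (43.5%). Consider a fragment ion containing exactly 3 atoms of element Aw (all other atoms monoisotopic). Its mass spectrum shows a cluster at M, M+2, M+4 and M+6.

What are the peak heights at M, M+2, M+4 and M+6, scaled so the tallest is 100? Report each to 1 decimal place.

43.3 : 100.0 : 77.0 : 19.8

Expanding (0.565 + 0.435)^3:
P(M) = 0.565^3 = 0.180362
P(M+2) = 3 × 0.565^2 × 0.435^1 = 0.416589
P(M+4) = 3 × 0.565^1 × 0.435^2 = 0.320736
P(M+6) = 0.435^3 = 0.082313
The M+2 peak is largest (0.416589); scaling to 100 gives 43.3 : 100.0 : 77.0 : 19.8.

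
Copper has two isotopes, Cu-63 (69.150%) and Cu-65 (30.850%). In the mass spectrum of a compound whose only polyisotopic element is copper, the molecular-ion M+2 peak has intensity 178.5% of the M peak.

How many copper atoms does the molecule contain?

4

The M+2/M ratio from n Cu atoms is n · q/p = n · 0.30850/0.69150.
n = 1.785 × 0.69150/0.30850 = 4.00 ≈ 4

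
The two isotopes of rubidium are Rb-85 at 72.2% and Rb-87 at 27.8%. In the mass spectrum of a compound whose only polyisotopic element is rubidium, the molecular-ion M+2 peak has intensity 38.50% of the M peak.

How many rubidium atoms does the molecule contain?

With n Rb atoms, P(M+2)/P(M) = C(n,1)·p^(n−1)q / p^n = n·q/p = n · 0.278/0.722.
n = 0.3850 × 0.722/0.278 = 1.00 ≈ 1

1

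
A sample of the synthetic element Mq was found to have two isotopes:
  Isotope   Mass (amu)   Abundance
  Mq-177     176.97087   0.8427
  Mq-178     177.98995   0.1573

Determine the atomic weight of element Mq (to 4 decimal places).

177.1312 amu

Average mass = Σ (abundance × isotope mass) = 0.8427 × 176.97087 + 0.1573 × 177.98995
= 149.133352 + 27.997819 = 177.131171 amu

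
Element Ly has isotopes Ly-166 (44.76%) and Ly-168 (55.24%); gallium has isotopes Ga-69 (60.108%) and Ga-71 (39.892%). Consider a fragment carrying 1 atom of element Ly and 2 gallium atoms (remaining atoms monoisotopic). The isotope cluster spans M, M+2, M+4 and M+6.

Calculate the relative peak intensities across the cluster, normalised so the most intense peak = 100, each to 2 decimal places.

Element Ly pattern (n=1): 0.4476 : 0.5524
Gallium pattern (n=2): 0.36129717 : 0.47956567 : 0.15913717
Convolve the two distributions (both contribute in 2-u steps):
  M: 0.4476×0.36129717 = 0.161717
  M+2: 0.4476×0.47956567 + 0.5524×0.36129717 = 0.414234
  M+4: 0.4476×0.15913717 + 0.5524×0.47956567 = 0.336142
  M+6: 0.5524×0.15913717 = 0.087907
Scale to base peak (0.414234) = 100: 39.04 : 100.00 : 81.15 : 21.22

39.04 : 100.00 : 81.15 : 21.22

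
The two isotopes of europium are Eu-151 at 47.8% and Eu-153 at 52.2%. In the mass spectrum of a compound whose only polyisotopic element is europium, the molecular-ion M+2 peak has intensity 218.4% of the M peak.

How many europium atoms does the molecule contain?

With n Eu atoms, P(M+2)/P(M) = C(n,1)·p^(n−1)q / p^n = n·q/p = n · 0.522/0.478.
n = 2.184 × 0.478/0.522 = 2.00 ≈ 2

2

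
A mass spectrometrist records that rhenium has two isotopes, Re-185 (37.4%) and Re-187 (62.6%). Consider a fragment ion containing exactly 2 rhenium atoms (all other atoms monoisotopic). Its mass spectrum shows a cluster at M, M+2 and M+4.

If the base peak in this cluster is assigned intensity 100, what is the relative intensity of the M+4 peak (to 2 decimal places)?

Term probabilities: M 0.1399, M+2 0.4682, M+4 0.3919. Base peak = M+2.
P(M+2) = C(2,1) × 0.374^1 × 0.626^1 = 2 × 0.3740 × 0.6260 = 0.468248 (base)
P(M+4) = C(2,2) × 0.374^0 × 0.626^2 = 1 × 1.0000 × 0.391876 = 0.391876
Relative intensity = 0.391876 / 0.468248 × 100 = 83.69

83.69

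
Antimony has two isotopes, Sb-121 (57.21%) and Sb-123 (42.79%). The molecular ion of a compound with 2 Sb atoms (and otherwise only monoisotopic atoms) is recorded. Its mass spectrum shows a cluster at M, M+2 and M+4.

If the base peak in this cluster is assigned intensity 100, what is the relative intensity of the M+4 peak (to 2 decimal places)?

37.40

Term probabilities: M 0.3273, M+2 0.4896, M+4 0.1831. Base peak = M+2.
P(M+2) = C(2,1) × 0.5721^1 × 0.4279^1 = 2 × 0.5721 × 0.4279 = 0.489603 (base)
P(M+4) = C(2,2) × 0.5721^0 × 0.4279^2 = 1 × 1.0000 × 0.18309841 = 0.183098
Relative intensity = 0.183098 / 0.489603 × 100 = 37.40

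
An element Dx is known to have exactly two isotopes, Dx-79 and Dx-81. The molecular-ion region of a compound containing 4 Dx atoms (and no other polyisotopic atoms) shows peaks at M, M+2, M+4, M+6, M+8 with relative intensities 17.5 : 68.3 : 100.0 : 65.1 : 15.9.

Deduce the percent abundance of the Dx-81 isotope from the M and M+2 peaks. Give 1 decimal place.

49.4%

Let p = fractional abundance of Dx-79. I(M+2)/I(M) = [C(4,1)·p^3·(1−p)] / p^4 = 4·(1−p)/p = 68.3/17.5 = 3.9029
(1−p)/p = 3.9029/4 = 0.9757  ⇒  p = 1/(1 + 0.9757) = 0.5061
Dx-79: 50.6%, Dx-81: 49.4%.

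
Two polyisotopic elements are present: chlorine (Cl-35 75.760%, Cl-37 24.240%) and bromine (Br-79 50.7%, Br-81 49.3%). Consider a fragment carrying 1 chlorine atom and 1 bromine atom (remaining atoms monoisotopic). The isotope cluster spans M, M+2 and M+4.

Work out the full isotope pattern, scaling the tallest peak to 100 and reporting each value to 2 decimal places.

Chlorine pattern (n=1): 0.7576 : 0.2424
Bromine pattern (n=1): 0.5070 : 0.4930
Convolve the two distributions (both contribute in 2-u steps):
  M: 0.7576×0.5070 = 0.384103
  M+2: 0.7576×0.4930 + 0.2424×0.5070 = 0.496394
  M+4: 0.2424×0.4930 = 0.119503
Scale to base peak (0.496394) = 100: 77.38 : 100.00 : 24.07

77.38 : 100.00 : 24.07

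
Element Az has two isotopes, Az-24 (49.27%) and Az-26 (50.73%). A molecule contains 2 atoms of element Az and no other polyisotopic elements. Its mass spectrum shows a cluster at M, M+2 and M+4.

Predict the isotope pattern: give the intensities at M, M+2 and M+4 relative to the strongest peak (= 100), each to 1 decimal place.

Expanding (0.4927 + 0.5073)^2:
P(M) = 0.4927^2 = 0.242753
P(M+2) = 2 × 0.4927^1 × 0.5073^1 = 0.499893
P(M+4) = 0.5073^2 = 0.257353
The M+2 peak is largest (0.499893); scaling to 100 gives 48.6 : 100.0 : 51.5.

48.6 : 100.0 : 51.5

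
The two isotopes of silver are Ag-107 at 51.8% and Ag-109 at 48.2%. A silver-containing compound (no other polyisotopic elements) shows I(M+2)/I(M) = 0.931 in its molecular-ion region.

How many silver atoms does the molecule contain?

1

With n Ag atoms, P(M+2)/P(M) = C(n,1)·p^(n−1)q / p^n = n·q/p = n · 0.482/0.518.
n = 0.931 × 0.518/0.482 = 1.00 ≈ 1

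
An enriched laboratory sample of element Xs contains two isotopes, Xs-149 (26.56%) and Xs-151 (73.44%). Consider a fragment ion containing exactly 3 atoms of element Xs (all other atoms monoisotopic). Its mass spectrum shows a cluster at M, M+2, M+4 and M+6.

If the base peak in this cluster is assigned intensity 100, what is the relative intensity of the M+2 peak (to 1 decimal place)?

36.2

(0.2656 + 0.7344)^3 gives M 0.0187, M+2 0.1554, M+4 0.4297, M+6 0.3961; the largest is M+4.
P(M+4) = C(3,2) × 0.2656^1 × 0.7344^2 = 3 × 0.2656 × 0.53934336 = 0.429749 (base)
P(M+2) = C(3,1) × 0.2656^2 × 0.7344^1 = 3 × 0.07054336 × 0.7344 = 0.155421
Relative intensity = 0.155421 / 0.429749 × 100 = 36.2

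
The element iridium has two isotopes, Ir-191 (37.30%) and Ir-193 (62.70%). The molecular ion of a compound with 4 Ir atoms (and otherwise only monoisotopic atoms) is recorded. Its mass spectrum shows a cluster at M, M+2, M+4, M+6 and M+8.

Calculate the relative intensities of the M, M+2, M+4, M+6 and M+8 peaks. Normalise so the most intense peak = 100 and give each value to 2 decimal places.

5.26 : 35.39 : 89.23 : 100.00 : 42.02

Expanding (0.3730 + 0.6270)^4:
P(M) = 0.3730^4 = 0.019357
P(M+2) = 4 × 0.3730^3 × 0.6270^1 = 0.130153
P(M+4) = 6 × 0.3730^2 × 0.6270^2 = 0.328174
P(M+6) = 4 × 0.3730^1 × 0.6270^3 = 0.367766
P(M+8) = 0.6270^4 = 0.154550
The M+6 peak is largest (0.367766); scaling to 100 gives 5.26 : 35.39 : 89.23 : 100.00 : 42.02.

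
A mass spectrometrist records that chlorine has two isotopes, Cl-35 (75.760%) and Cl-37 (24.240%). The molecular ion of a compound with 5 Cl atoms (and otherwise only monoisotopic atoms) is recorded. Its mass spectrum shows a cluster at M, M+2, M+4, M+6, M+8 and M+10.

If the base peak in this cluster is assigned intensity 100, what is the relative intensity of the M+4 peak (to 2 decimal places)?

Binomial terms of (0.75760 + 0.24240)^5: M 0.2496, M+2 0.3993, M+4 0.2555, M+6 0.0817, M+8 0.0131, M+10 0.0008 → M+2 is the base peak.
P(M+2) = C(5,1) × 0.75760^4 × 0.24240^1 = 5 × 0.32942751 × 0.2424 = 0.399266 (base)
P(M+4) = C(5,2) × 0.75760^3 × 0.24240^2 = 10 × 0.4348304 × 0.05875776 = 0.255497
Relative intensity = 0.255497 / 0.399266 × 100 = 63.99

63.99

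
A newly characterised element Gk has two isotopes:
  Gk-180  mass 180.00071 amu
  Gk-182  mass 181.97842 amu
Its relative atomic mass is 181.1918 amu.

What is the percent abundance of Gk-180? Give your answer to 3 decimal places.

Let x be the fractional abundance of Gk-180; then Gk-182 has abundance 1 − x.
180.00071·x + 181.97842·(1 − x) = 181.1918
(180.00071 − 181.97842)·x = 181.1918 − 181.97842
x = -0.78662 / -1.97771 = 0.39774 → 39.774% Gk-180, 60.226% Gk-182.

39.774%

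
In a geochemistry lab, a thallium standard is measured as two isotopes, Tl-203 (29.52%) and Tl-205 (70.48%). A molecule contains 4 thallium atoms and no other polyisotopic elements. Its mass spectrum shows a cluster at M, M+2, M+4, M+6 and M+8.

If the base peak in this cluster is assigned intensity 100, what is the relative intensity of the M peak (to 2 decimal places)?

1.84

Term probabilities: M 0.0076, M+2 0.0725, M+4 0.2597, M+6 0.4134, M+8 0.2468. Base peak = M+6.
P(M+6) = C(4,3) × 0.2952^1 × 0.7048^3 = 4 × 0.2952 × 0.35010449 = 0.413403 (base)
P(M) = C(4,0) × 0.2952^4 × 0.7048^0 = 1 × 0.00759391 × 1.0000 = 0.007594
Relative intensity = 0.007594 / 0.413403 × 100 = 1.84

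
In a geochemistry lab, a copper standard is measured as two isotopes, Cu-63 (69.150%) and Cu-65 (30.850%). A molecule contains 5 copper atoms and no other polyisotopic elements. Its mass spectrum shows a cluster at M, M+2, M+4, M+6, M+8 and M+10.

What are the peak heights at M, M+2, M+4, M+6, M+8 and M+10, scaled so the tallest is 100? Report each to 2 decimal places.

44.83 : 100.00 : 89.23 : 39.81 : 8.88 : 0.79

Each Cu atom is independently Cu-63 (p = 0.69150) or Cu-65 (q = 0.30850); the cluster is the binomial expansion (p + q)^5.
P(M) = 0.69150^5 = 0.158111
P(M+2) = 5 × 0.69150^4 × 0.30850^1 = 0.352691
P(M+4) = 10 × 0.69150^3 × 0.30850^2 = 0.314693
P(M+6) = 10 × 0.69150^2 × 0.30850^3 = 0.140394
P(M+8) = 5 × 0.69150^1 × 0.30850^4 = 0.031317
P(M+10) = 0.30850^5 = 0.002794
The M+2 peak is largest (0.352691); scaling to 100 gives 44.83 : 100.00 : 89.23 : 39.81 : 8.88 : 0.79.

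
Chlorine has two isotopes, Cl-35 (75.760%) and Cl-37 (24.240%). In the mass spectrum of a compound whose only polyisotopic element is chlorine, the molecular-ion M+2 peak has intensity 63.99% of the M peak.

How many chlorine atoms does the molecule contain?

With n Cl atoms, P(M+2)/P(M) = C(n,1)·p^(n−1)q / p^n = n·q/p = n · 0.24240/0.75760.
n = 0.6399 × 0.75760/0.24240 = 2.00 ≈ 2

2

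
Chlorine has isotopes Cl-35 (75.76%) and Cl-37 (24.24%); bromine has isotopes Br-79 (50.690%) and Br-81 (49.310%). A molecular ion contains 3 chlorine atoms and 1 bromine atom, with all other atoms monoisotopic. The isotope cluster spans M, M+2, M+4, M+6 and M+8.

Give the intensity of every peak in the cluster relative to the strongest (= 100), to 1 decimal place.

Chlorine pattern (n=3): 0.4348304 : 0.41738208 : 0.13354464 : 0.01424288
Bromine pattern (n=1): 0.5069 : 0.4931
Convolve the two distributions (both contribute in 2-u steps):
  M: 0.4348304×0.5069 = 0.220416
  M+2: 0.4348304×0.4931 + 0.41738208×0.5069 = 0.425986
  M+4: 0.41738208×0.4931 + 0.13354464×0.5069 = 0.273505
  M+6: 0.13354464×0.4931 + 0.01424288×0.5069 = 0.073071
  M+8: 0.01424288×0.4931 = 0.007023
Scale to base peak (0.425986) = 100: 51.7 : 100.0 : 64.2 : 17.2 : 1.6

51.7 : 100.0 : 64.2 : 17.2 : 1.6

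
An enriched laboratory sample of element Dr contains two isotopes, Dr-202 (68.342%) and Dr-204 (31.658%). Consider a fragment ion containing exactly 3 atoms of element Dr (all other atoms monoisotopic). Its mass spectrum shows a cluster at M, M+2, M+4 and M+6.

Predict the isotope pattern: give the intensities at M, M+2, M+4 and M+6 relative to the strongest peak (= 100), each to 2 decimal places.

Expanding (0.68342 + 0.31658)^3:
P(M) = 0.68342^3 = 0.319200
P(M+2) = 3 × 0.68342^2 × 0.31658^1 = 0.443588
P(M+4) = 3 × 0.68342^1 × 0.31658^2 = 0.205483
P(M+6) = 0.31658^3 = 0.031729
The M+2 peak is largest (0.443588); scaling to 100 gives 71.96 : 100.00 : 46.32 : 7.15.

71.96 : 100.00 : 46.32 : 7.15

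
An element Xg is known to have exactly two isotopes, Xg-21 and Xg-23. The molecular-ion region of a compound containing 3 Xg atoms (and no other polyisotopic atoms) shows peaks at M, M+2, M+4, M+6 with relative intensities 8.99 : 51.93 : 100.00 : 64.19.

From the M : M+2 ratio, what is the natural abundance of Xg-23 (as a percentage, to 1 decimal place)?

65.8%

If p is the fraction of Xg that is Xg-21, then I(M+2)/I(M) = [C(3,1)·p^2·(1−p)] / p^3 = 3·(1−p)/p = 51.93/8.99 = 5.7764
(1−p)/p = 5.7764/3 = 1.9255  ⇒  p = 1/(1 + 1.9255) = 0.3418
Xg-21: 34.2%, Xg-23: 65.8%.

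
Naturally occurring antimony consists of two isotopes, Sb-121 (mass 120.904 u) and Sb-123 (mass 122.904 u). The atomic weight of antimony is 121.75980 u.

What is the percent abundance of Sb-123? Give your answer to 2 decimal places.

With x = fraction of Sb-121 (so Sb-123 is 1 − x):
120.904·x + 122.904·(1 − x) = 121.75980
(120.904 − 122.904)·x = 121.75980 − 122.904
x = -1.14420 / -2.000 = 0.57210 → 57.21% Sb-121, 42.79% Sb-123.

42.79%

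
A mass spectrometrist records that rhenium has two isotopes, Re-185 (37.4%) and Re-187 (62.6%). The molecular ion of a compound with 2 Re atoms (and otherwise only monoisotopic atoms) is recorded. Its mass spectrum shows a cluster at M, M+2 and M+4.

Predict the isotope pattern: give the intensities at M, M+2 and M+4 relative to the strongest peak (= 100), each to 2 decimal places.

The 2 Re atoms are independent, so intensities follow the terms of (0.374 + 0.626)^2.
P(M) = 0.374^2 = 0.139876
P(M+2) = 2 × 0.374^1 × 0.626^1 = 0.468248
P(M+4) = 0.626^2 = 0.391876
The M+2 peak is largest (0.468248); scaling to 100 gives 29.87 : 100.00 : 83.69.

29.87 : 100.00 : 83.69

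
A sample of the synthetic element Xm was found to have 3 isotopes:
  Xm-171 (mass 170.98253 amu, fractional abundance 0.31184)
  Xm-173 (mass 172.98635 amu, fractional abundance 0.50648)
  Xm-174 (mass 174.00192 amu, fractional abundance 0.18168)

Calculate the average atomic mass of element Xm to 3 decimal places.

Average mass = Σ (abundance × isotope mass) = 0.31184 × 170.98253 + 0.50648 × 172.98635 + 0.18168 × 174.00192
= 53.319192 + 87.614127 + 31.612669 = 172.545988 amu

172.546 amu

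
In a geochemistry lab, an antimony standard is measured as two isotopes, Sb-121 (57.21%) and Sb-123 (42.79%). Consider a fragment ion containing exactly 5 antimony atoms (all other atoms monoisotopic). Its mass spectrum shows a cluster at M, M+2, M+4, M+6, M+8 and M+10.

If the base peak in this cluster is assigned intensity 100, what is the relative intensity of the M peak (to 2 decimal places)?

Term probabilities: M 0.0613, M+2 0.2292, M+4 0.3428, M+6 0.2564, M+8 0.0959, M+10 0.0143. Base peak = M+4.
P(M+4) = C(5,2) × 0.5721^3 × 0.4279^2 = 10 × 0.18724742 × 0.18309841 = 0.342847 (base)
P(M) = C(5,0) × 0.5721^5 × 0.4279^0 = 1 × 0.06128578 × 1.0000 = 0.061286
Relative intensity = 0.061286 / 0.342847 × 100 = 17.88

17.88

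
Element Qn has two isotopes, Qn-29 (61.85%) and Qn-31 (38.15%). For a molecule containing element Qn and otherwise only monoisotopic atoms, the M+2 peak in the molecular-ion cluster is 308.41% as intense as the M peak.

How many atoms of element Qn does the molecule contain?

5

With n Qn atoms, P(M+2)/P(M) = C(n,1)·p^(n−1)q / p^n = n·q/p = n · 0.3815/0.6185.
n = 3.0841 × 0.6185/0.3815 = 5.00 ≈ 5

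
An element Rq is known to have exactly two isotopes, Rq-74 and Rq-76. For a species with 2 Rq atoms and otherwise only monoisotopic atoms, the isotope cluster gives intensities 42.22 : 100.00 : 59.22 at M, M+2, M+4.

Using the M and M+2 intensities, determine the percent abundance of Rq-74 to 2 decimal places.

45.78%

Let p = fractional abundance of Rq-74. I(M+2)/I(M) = [C(2,1)·p^1·(1−p)] / p^2 = 2·(1−p)/p = 100.00/42.22 = 2.3685
(1−p)/p = 2.3685/2 = 1.1843  ⇒  p = 1/(1 + 1.1843) = 0.4578
Rq-74: 45.78%, Rq-76: 54.22%.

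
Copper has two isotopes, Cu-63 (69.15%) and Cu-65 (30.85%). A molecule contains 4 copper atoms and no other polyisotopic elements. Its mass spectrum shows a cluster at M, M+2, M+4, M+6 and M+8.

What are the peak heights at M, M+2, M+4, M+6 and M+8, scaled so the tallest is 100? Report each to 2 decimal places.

Each Cu atom is independently Cu-63 (p = 0.6915) or Cu-65 (q = 0.3085); the cluster is the binomial expansion (p + q)^4.
P(M) = 0.6915^4 = 0.228649
P(M+2) = 4 × 0.6915^3 × 0.3085^1 = 0.408030
P(M+4) = 6 × 0.6915^2 × 0.3085^2 = 0.273052
P(M+6) = 4 × 0.6915^1 × 0.3085^3 = 0.081212
P(M+8) = 0.3085^4 = 0.009058
The M+2 peak is largest (0.408030); scaling to 100 gives 56.04 : 100.00 : 66.92 : 19.90 : 2.22.

56.04 : 100.00 : 66.92 : 19.90 : 2.22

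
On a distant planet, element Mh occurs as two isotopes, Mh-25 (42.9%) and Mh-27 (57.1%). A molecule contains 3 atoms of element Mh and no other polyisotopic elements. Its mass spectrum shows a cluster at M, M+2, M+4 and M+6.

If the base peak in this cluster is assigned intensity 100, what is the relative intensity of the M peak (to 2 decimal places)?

18.82

Term probabilities: M 0.0790, M+2 0.3153, M+4 0.4196, M+6 0.1862. Base peak = M+4.
P(M+4) = C(3,2) × 0.429^1 × 0.571^2 = 3 × 0.4290 × 0.326041 = 0.419615 (base)
P(M) = C(3,0) × 0.429^3 × 0.571^0 = 1 × 0.07895359 × 1.0000 = 0.078954
Relative intensity = 0.078954 / 0.419615 × 100 = 18.82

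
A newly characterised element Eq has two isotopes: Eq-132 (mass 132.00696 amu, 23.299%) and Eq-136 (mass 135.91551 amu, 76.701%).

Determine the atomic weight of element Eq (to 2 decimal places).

135.00 amu

Average mass = Σ (abundance × isotope mass) = 0.23299 × 132.00696 + 0.76701 × 135.91551
= 30.756302 + 104.248555 = 135.004857 amu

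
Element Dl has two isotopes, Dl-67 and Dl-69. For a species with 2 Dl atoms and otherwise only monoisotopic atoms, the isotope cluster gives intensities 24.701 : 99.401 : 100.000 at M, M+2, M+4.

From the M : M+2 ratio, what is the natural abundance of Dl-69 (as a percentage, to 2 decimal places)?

66.80%

Let p = fractional abundance of Dl-67. I(M+2)/I(M) = [C(2,1)·p^1·(1−p)] / p^2 = 2·(1−p)/p = 99.401/24.701 = 4.0242
(1−p)/p = 4.0242/2 = 2.0121  ⇒  p = 1/(1 + 2.0121) = 0.3320
Dl-67: 33.20%, Dl-69: 66.80%.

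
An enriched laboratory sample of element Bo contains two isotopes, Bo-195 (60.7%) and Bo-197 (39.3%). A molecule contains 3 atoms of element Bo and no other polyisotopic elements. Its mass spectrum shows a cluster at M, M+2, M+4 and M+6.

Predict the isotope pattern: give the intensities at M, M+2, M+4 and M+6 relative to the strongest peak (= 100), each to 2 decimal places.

51.48 : 100.00 : 64.74 : 13.97

Each Bo atom is independently Bo-195 (p = 0.607) or Bo-197 (q = 0.393); the cluster is the binomial expansion (p + q)^3.
P(M) = 0.607^3 = 0.223649
P(M+2) = 3 × 0.607^2 × 0.393^1 = 0.434401
P(M+4) = 3 × 0.607^1 × 0.393^2 = 0.281252
P(M+6) = 0.393^3 = 0.060698
The M+2 peak is largest (0.434401); scaling to 100 gives 51.48 : 100.00 : 64.74 : 13.97.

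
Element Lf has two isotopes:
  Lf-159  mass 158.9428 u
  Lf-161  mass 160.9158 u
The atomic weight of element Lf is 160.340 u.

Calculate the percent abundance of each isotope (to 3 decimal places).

Lf-159: 29.184%, Lf-161: 70.816%

Let x be the fractional abundance of Lf-159; then Lf-161 has abundance 1 − x.
158.9428·x + 160.9158·(1 − x) = 160.340
(158.9428 − 160.9158)·x = 160.340 − 160.9158
x = -0.5758 / -1.9730 = 0.29184 → 29.184% Lf-159, 70.816% Lf-161.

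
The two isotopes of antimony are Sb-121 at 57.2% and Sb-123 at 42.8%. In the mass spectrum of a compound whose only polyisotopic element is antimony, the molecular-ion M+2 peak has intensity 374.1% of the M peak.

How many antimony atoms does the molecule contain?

With n Sb atoms, P(M+2)/P(M) = C(n,1)·p^(n−1)q / p^n = n·q/p = n · 0.428/0.572.
n = 3.741 × 0.572/0.428 = 5.00 ≈ 5

5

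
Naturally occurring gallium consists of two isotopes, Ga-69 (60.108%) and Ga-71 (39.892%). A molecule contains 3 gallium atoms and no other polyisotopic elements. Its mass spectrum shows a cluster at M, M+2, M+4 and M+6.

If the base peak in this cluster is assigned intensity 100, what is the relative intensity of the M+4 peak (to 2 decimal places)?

Term probabilities: M 0.2172, M+2 0.4324, M+4 0.2870, M+6 0.0635. Base peak = M+2.
P(M+2) = C(3,1) × 0.60108^2 × 0.39892^1 = 3 × 0.36129717 × 0.39892 = 0.432386 (base)
P(M+4) = C(3,2) × 0.60108^1 × 0.39892^2 = 3 × 0.60108 × 0.15913717 = 0.286963
Relative intensity = 0.286963 / 0.432386 × 100 = 66.37

66.37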